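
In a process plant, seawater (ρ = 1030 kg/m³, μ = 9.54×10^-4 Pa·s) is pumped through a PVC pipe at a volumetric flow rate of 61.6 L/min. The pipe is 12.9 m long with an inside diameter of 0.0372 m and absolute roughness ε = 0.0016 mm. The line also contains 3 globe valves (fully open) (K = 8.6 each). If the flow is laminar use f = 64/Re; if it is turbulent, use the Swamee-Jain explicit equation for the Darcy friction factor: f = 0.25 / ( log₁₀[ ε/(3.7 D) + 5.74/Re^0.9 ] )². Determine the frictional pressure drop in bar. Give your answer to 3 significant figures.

ΔP ≈ 0.154 bar

Q = 61.6 L/min = 61.6/60000 = 0.001027 m³/s.
Cross-sectional area A = πD²/4 = π(0.0372)²/4 = 0.001087 m²; mean velocity V = Q/A = 0.001027/0.001087 = 0.9446 m/s.
Reynolds number Re = ρVD/μ = 1030 · 0.9446 · 0.0372 / 0.000954 = 3.794e+04.
Re > 4000 → turbulent. Relative roughness ε/D = 1.6e-06/0.0372 = 4.3e-05. Swamee-Jain: f = 0.25/(log₁₀[4.3e-05/3.7 + 5.74/3.794e+04^0.9])² = 0.25/(log₁₀[1.16e-05 + 0.000434])² = 0.25/(-3.351)² = 0.02227.
Total minor-loss coefficient ΣK = 3·8.6 = 25.8.
ΔP = [f·L/D + ΣK]·(ρV²/2) = [0.02227·12.9/0.0372 + 25.8]·(1030·0.9446²/2) = [7.721 + 25.8]·459.5 = 1.54e+04 Pa.
ΔP = 1.54e+04 Pa = 0.154 bar.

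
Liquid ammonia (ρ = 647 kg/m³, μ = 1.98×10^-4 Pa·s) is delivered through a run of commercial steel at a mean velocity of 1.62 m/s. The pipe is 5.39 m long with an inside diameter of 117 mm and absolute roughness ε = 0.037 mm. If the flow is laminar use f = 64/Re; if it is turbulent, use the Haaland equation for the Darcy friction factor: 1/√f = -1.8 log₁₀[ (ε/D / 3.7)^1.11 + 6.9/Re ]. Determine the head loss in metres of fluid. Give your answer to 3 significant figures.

h_f ≈ 0.0991 m

Reynolds number Re = ρVD/μ = 647 · 1.62 · 0.117 / 0.000198 = 6.194e+05.
Re > 4000 → turbulent. Relative roughness ε/D = 3.7e-05/0.117 = 0.000316. Haaland: 1/√f = -1.8 log₁₀[(0.000316/3.7)^1.11 + 6.9/6.194e+05] = -1.8 log₁₀[3.05e-05 + 1.11e-05] = 7.885, so f = 0.01608.
Darcy-Weisbach: ΔP = f(L/D)(ρV²/2) = 0.01608·(5.39/0.117)·(647·1.62²/2) = 0.01608·46.07·849 = 629.1 Pa.
Head loss h_f = ΔP/(ρg) = 629.1/(647·9.81) = 0.0991 m.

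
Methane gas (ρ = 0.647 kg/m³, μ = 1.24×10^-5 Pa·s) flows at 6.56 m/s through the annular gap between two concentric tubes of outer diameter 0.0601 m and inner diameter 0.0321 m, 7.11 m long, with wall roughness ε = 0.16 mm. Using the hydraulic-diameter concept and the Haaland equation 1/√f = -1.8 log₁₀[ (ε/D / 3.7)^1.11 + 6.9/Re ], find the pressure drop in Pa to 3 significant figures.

ΔP ≈ 136 Pa

Hydraulic diameter D_h = 4A/P = D_o - D_i = 0.0601 - 0.0321 = 0.028 m.
Re = ρVD_h/μ = 0.647·6.56·0.028/1.24e-05 = 9584.
ε/D_h = 0.00016/0.028 = 0.00571; Haaland gives 1/√f = -1.8 log₁₀[0.000758+0.00072] = 5.095, so f = 0.03853.
ΔP = f(L/D_h)(ρV²/2) = 0.03853·7.11/0.028·13.92 = 136.2 Pa.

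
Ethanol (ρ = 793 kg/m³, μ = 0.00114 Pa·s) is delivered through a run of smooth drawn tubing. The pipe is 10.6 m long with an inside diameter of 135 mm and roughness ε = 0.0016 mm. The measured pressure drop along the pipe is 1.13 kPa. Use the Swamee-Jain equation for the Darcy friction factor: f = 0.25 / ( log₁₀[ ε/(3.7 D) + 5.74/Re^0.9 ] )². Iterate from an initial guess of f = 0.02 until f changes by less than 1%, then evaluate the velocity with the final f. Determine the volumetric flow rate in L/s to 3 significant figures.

Rearranging Darcy-Weisbach: V = √(2·ΔP·D/(f·L·ρ)). With ε/D = 1.6e-06/0.135 = 1.19e-05, iterate starting from f = 0.02:
  f = 0.02 → V = √(2·1130·0.135/(0.02·10.6·793)) = 1.347 m/s; Re = ρVD/μ = 1.265e+05; f → 0.0171
  f = 0.0171 → V = 1.457 m/s; Re = 1.368e+05; f → 0.01684
  f = 0.01684 → V = 1.468 m/s; Re = 1.379e+05; f → 0.01681
Converged (Δf/f < 1%). With the final f = 0.01681: V = √(2·1130·0.135/(0.01681·10.6·793)) = 1.469 m/s.
Q = V·A = 1.469·(π/4·0.135²) = 0.02103 m³/s = 21.0 L/s.

Q ≈ 21.0 L/s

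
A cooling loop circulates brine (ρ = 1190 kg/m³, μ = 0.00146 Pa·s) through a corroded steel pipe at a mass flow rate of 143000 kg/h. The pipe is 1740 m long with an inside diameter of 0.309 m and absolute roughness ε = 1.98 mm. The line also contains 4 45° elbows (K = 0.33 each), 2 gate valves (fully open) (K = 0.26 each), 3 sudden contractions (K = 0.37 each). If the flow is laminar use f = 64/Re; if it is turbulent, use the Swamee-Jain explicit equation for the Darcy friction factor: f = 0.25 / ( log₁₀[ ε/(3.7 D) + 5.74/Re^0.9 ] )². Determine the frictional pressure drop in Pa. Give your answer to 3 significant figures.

ṁ = 143000 kg/h = 143000/3600 = 39.72 kg/s.
A = πD²/4 = π(0.309)²/4 = 0.07499 m²; mean velocity V = ṁ/(ρA) = 39.72/(1190 · 0.07499) = 0.4451 m/s.
Reynolds number Re = ρVD/μ = 1190 · 0.4451 · 0.309 / 0.00146 = 1.121e+05.
Re > 4000 → turbulent. Relative roughness ε/D = 0.00198/0.309 = 0.00641. Swamee-Jain: f = 0.25/(log₁₀[0.00641/3.7 + 5.74/1.121e+05^0.9])² = 0.25/(log₁₀[0.00173 + 0.000164])² = 0.25/(-2.722)² = 0.03374.
Total minor-loss coefficient ΣK = 4·0.33 + 2·0.26 + 3·0.37 = 2.95.
ΔP = [f·L/D + ΣK]·(ρV²/2) = [0.03374·1740/0.309 + 2.95]·(1190·0.4451²/2) = [190 + 2.95]·117.9 = 2.274e+04 Pa.

ΔP ≈ 22700 Pa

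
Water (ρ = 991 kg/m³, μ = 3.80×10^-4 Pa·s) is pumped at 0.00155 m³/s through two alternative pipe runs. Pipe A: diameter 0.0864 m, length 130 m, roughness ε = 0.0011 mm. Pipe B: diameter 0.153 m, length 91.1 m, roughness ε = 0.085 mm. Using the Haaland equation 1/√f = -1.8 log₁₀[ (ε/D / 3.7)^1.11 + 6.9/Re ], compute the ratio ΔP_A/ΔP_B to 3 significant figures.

Pipe A: V = Q/A = 0.00155/0.005863 = 0.2644 m/s; Re = 5.957e+04; ε/D = 1.27e-05; Haaland → f = 0.01995; ΔP_A = f(L/D)(ρV²/2) = 1040 Pa.
Pipe B: V = Q/A = 0.00155/0.01839 = 0.08431 m/s; Re = 3.364e+04; ε/D = 0.000556; Haaland → f = 0.02406; ΔP_B = f(L/D)(ρV²/2) = 50.46 Pa.
ΔP_A/ΔP_B = 1040/50.46 = 20.6.

ΔP_A/ΔP_B ≈ 20.6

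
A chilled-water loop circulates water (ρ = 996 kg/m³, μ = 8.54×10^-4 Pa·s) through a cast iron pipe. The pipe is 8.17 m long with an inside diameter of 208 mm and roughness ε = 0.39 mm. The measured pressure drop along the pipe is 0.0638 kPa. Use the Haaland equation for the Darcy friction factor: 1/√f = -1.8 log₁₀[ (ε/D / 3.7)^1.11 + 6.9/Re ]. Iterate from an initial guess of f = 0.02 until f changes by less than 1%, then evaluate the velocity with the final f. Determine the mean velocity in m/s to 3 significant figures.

Rearranging Darcy-Weisbach: V = √(2·ΔP·D/(f·L·ρ)). With ε/D = 0.00039/0.208 = 0.00188, iterate starting from f = 0.02:
  f = 0.02 → V = √(2·63.8·0.208/(0.02·8.17·996)) = 0.4038 m/s; Re = ρVD/μ = 9.796e+04; f → 0.02467
  f = 0.02467 → V = 0.3636 m/s; Re = 8.82e+04; f → 0.02483
Converged (Δf/f < 1%). With the final f = 0.02483: V = √(2·63.8·0.208/(0.02483·8.17·996)) = 0.3624 m/s.

V ≈ 0.362 m/s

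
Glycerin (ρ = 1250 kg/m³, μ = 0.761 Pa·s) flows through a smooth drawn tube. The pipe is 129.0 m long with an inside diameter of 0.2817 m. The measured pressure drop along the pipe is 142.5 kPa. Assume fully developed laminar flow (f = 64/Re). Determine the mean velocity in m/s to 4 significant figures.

V ≈ 3.600 m/s

For laminar flow, f = 64/Re with Re = ρVD/μ, so Darcy-Weisbach reduces to ΔP = 32μLV/D². Solving for V: V = ΔP·D²/(32μL) = 1.425e+05·(0.2817)²/(32·0.761·129) = 3.6 m/s.
Check: Re = ρVD/μ = 1250·3.6·0.2817/0.761 = 1666 < 2300, so the laminar assumption holds.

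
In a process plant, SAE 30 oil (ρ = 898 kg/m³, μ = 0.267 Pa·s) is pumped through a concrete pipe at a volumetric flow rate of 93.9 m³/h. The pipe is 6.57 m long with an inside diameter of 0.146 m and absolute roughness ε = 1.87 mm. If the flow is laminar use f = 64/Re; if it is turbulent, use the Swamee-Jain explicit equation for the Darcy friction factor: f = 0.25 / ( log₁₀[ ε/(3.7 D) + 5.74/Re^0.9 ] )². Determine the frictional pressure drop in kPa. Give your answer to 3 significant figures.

ΔP ≈ 4.10 kPa

Q = 93.9 m³/h = 93.9/3600 = 0.02608 m³/s.
Cross-sectional area A = πD²/4 = π(0.146)²/4 = 0.01674 m²; mean velocity V = Q/A = 0.02608/0.01674 = 1.558 m/s.
Reynolds number Re = ρVD/μ = 898 · 1.558 · 0.146 / 0.267 = 765.
Re < 2300 → laminar flow, so f = 64/Re = 64/765 = 0.08366 (the turbulent correlation is not needed).
Darcy-Weisbach: ΔP = f(L/D)(ρV²/2) = 0.08366·(6.57/0.146)·(898·1.558²/2) = 0.08366·45·1090 = 4103 Pa.
ΔP = 4103 Pa = 4.10 kPa.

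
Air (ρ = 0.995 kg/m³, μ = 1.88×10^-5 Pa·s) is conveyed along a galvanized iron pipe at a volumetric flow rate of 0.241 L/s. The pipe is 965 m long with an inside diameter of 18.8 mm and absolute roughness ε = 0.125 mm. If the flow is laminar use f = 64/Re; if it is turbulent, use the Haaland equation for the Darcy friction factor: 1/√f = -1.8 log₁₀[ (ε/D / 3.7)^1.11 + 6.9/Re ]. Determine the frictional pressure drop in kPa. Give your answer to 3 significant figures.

ΔP ≈ 1.43 kPa

Q = 0.241 L/s = 0.241/1000 = 0.000241 m³/s.
Cross-sectional area A = πD²/4 = π(0.0188)²/4 = 0.0002776 m²; mean velocity V = Q/A = 0.000241/0.0002776 = 0.8682 m/s.
Reynolds number Re = ρVD/μ = 0.995 · 0.8682 · 0.0188 / 1.88e-05 = 863.8.
Re < 2300 → laminar flow, so f = 64/Re = 64/863.8 = 0.07409 (the turbulent correlation is not needed).
Darcy-Weisbach: ΔP = f(L/D)(ρV²/2) = 0.07409·(965/0.0188)·(0.995·0.8682²/2) = 0.07409·5.133e+04·0.375 = 1426 Pa.
ΔP = 1426 Pa = 1.43 kPa.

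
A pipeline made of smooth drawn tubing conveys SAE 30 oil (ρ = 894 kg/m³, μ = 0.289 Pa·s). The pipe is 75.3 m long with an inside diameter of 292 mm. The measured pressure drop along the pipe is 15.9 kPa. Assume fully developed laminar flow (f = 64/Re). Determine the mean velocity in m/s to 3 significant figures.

V ≈ 1.95 m/s

For laminar flow, f = 64/Re with Re = ρVD/μ, so Darcy-Weisbach reduces to ΔP = 32μLV/D². Solving for V: V = ΔP·D²/(32μL) = 1.59e+04·(0.292)²/(32·0.289·75.3) = 1.947 m/s.
Check: Re = ρVD/μ = 894·1.947·0.292/0.289 = 1759 < 2300, so the laminar assumption holds.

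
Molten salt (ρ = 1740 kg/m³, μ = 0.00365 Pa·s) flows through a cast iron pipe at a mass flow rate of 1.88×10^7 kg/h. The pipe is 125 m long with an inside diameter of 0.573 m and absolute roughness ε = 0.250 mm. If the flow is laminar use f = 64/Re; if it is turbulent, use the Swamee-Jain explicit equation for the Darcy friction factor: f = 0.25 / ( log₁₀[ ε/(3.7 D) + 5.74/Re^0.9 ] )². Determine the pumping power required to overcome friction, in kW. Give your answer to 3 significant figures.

P ≈ 1270 kW

ṁ = 1.88×10^7 kg/h = 1.88×10^7/3600 = 5222 kg/s.
A = πD²/4 = π(0.573)²/4 = 0.2579 m²; mean velocity V = ṁ/(ρA) = 5222/(1740 · 0.2579) = 11.64 m/s.
Reynolds number Re = ρVD/μ = 1740 · 11.64 · 0.573 / 0.00365 = 3.179e+06.
Re > 4000 → turbulent. Relative roughness ε/D = 0.00025/0.573 = 0.000436. Swamee-Jain: f = 0.25/(log₁₀[0.000436/3.7 + 5.74/3.179e+06^0.9])² = 0.25/(log₁₀[0.000118 + 8.07e-06])² = 0.25/(-3.9)² = 0.01644.
Darcy-Weisbach: ΔP = f(L/D)(ρV²/2) = 0.01644·(125/0.573)·(1740·11.64²/2) = 0.01644·218.2·1.179e+05 = 4.226e+05 Pa.
Q = ṁ/ρ = 5222/1740 = 3.001 m³/s.
Pumping power P = QΔP = 3.001·4.226e+05 = 1268000 W = 1270 kW.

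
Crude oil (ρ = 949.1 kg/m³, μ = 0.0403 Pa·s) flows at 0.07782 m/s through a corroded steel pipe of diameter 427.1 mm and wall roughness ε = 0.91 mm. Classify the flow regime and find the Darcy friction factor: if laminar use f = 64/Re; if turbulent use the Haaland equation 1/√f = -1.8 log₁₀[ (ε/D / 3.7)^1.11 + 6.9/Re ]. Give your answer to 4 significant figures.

Re = ρVD/μ = 949.1·0.07782·0.4271/0.0403 = 782.8.
Re < 2300 → laminar, so f = 64/Re = 0.08176 (roughness is irrelevant in laminar flow).

f ≈ 0.08176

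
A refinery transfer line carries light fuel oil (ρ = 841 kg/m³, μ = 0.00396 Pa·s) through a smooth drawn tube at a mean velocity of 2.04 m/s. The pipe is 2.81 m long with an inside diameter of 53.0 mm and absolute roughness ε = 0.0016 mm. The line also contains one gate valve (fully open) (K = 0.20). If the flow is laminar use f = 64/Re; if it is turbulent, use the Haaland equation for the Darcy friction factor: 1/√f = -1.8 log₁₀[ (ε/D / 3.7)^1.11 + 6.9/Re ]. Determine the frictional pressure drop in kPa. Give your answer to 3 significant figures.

Reynolds number Re = ρVD/μ = 841 · 2.04 · 0.053 / 0.00396 = 2.296e+04.
Re > 4000 → turbulent. Relative roughness ε/D = 1.6e-06/0.053 = 3.02e-05. Haaland: 1/√f = -1.8 log₁₀[(3.02e-05/3.7)^1.11 + 6.9/2.296e+04] = -1.8 log₁₀[2.25e-06 + 0.0003] = 6.334, so f = 0.02493.
Total minor-loss coefficient ΣK = 1·0.2 = 0.2.
ΔP = [f·L/D + ΣK]·(ρV²/2) = [0.02493·2.81/0.053 + 0.2]·(841·2.04²/2) = [1.321 + 0.2]·1750 = 2663 Pa.
ΔP = 2663 Pa = 2.66 kPa.

ΔP ≈ 2.66 kPa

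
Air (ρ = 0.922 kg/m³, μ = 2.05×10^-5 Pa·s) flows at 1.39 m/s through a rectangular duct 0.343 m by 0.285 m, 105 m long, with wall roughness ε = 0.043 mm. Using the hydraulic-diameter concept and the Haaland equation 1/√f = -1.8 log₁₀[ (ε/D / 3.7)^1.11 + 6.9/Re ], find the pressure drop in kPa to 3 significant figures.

ΔP ≈ 0.00785 kPa

Hydraulic diameter D_h = 4A/P = 4·(0.343·0.285)/(2·(0.343+0.285)) = 0.391/1.256 = 0.3113 m.
Re = ρVD_h/μ = 0.922·1.39·0.3113/2.05e-05 = 1.946e+04.
ε/D_h = 4.3e-05/0.3113 = 0.000138; Haaland gives 1/√f = -1.8 log₁₀[1.22e-05+0.000355] = 6.184, so f = 0.02615.
ΔP = f(L/D_h)(ρV²/2) = 0.02615·105/0.3113·0.8907 = 7.855 Pa.
ΔP = 0.00785 kPa.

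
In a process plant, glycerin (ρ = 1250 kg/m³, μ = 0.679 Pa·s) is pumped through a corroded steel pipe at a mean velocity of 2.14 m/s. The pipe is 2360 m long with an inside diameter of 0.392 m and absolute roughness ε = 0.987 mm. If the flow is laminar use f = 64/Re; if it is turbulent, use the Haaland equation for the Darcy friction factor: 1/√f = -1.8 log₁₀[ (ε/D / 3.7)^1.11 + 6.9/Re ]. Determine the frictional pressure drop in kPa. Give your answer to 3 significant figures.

ΔP ≈ 714 kPa

Reynolds number Re = ρVD/μ = 1250 · 2.14 · 0.392 / 0.679 = 1544.
Re < 2300 → laminar flow, so f = 64/Re = 64/1544 = 0.04144 (the turbulent correlation is not needed).
Darcy-Weisbach: ΔP = f(L/D)(ρV²/2) = 0.04144·(2360/0.392)·(1250·2.14²/2) = 0.04144·6020·2862 = 7.141e+05 Pa.
ΔP = 7.141e+05 Pa = 714 kPa.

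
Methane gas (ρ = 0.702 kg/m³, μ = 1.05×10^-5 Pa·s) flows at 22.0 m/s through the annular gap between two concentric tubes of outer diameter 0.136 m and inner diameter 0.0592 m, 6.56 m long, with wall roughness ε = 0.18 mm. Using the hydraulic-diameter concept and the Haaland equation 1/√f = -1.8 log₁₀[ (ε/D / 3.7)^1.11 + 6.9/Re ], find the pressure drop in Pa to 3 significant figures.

ΔP ≈ 373 Pa

Hydraulic diameter D_h = 4A/P = D_o - D_i = 0.136 - 0.0592 = 0.0768 m.
Re = ρVD_h/μ = 0.702·22·0.0768/1.05e-05 = 1.13e+05.
ε/D_h = 0.00018/0.0768 = 0.00234; Haaland gives 1/√f = -1.8 log₁₀[0.000282+6.11e-05] = 6.237, so f = 0.02571.
ΔP = f(L/D_h)(ρV²/2) = 0.02571·6.56/0.0768·169.9 = 373.1 Pa.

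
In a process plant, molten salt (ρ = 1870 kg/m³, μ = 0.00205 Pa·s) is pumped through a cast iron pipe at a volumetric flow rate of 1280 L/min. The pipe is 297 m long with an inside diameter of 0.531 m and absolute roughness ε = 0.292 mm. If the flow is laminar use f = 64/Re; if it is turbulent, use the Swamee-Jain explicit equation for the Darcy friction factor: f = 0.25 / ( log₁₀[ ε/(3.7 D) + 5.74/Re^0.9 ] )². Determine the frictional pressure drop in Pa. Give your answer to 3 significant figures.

ΔP ≈ 112 Pa

Q = 1280 L/min = 1280/60000 = 0.02133 m³/s.
Cross-sectional area A = πD²/4 = π(0.531)²/4 = 0.2215 m²; mean velocity V = Q/A = 0.02133/0.2215 = 0.09633 m/s.
Reynolds number Re = ρVD/μ = 1870 · 0.09633 · 0.531 / 0.00205 = 4.666e+04.
Re > 4000 → turbulent. Relative roughness ε/D = 0.000292/0.531 = 0.00055. Swamee-Jain: f = 0.25/(log₁₀[0.00055/3.7 + 5.74/4.666e+04^0.9])² = 0.25/(log₁₀[0.000149 + 0.00036])² = 0.25/(-3.293)² = 0.02305.
Darcy-Weisbach: ΔP = f(L/D)(ρV²/2) = 0.02305·(297/0.531)·(1870·0.09633²/2) = 0.02305·559.3·8.677 = 111.9 Pa.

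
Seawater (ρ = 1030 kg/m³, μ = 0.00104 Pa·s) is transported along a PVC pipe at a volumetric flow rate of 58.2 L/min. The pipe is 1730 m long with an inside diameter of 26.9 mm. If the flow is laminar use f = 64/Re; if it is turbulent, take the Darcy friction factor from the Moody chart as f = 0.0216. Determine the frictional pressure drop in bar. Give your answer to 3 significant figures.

ΔP ≈ 20.8 bar

Q = 58.2 L/min = 58.2/60000 = 0.00097 m³/s.
Cross-sectional area A = πD²/4 = π(0.0269)²/4 = 0.0005683 m²; mean velocity V = Q/A = 0.00097/0.0005683 = 1.707 m/s.
Reynolds number Re = ρVD/μ = 1030 · 1.707 · 0.0269 / 0.00104 = 4.547e+04.
Re > 4000 → turbulent; use the Moody-chart value f = 0.0216.
Darcy-Weisbach: ΔP = f(L/D)(ρV²/2) = 0.0216·(1730/0.0269)·(1030·1.707²/2) = 0.0216·6.431e+04·1500 = 2.084e+06 Pa.
ΔP = 2.084e+06 Pa = 20.8 bar.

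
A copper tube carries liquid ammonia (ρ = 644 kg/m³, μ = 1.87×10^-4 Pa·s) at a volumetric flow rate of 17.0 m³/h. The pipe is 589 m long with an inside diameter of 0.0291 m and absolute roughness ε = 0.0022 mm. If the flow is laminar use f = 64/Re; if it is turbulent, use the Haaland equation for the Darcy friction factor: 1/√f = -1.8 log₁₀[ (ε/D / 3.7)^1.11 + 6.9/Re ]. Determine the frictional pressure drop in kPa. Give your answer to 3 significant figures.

Q = 17.0 m³/h = 17.0/3600 = 0.004722 m³/s.
Cross-sectional area A = πD²/4 = π(0.0291)²/4 = 0.0006651 m²; mean velocity V = Q/A = 0.004722/0.0006651 = 7.1 m/s.
Reynolds number Re = ρVD/μ = 644 · 7.1 · 0.0291 / 0.000187 = 7.116e+05.
Re > 4000 → turbulent. Relative roughness ε/D = 2.2e-06/0.0291 = 7.56e-05. Haaland: 1/√f = -1.8 log₁₀[(7.56e-05/3.7)^1.11 + 6.9/7.116e+05] = -1.8 log₁₀[6.23e-06 + 9.7e-06] = 8.636, so f = 0.01341.
Darcy-Weisbach: ΔP = f(L/D)(ρV²/2) = 0.01341·(589/0.0291)·(644·7.1²/2) = 0.01341·2.024e+04·1.623e+04 = 4.405e+06 Pa.
ΔP = 4.405e+06 Pa = 4410 kPa.

ΔP ≈ 4410 kPa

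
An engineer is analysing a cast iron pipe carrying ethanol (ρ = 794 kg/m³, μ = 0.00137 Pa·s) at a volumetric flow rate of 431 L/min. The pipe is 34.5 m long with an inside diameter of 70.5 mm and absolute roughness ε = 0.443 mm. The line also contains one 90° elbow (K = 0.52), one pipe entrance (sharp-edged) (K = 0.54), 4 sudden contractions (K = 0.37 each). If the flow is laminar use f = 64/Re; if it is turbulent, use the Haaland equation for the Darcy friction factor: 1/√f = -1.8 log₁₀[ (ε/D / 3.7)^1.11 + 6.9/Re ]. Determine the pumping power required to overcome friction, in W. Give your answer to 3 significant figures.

P ≈ 183 W

Q = 431 L/min = 431/60000 = 0.007183 m³/s.
Cross-sectional area A = πD²/4 = π(0.0705)²/4 = 0.003904 m²; mean velocity V = Q/A = 0.007183/0.003904 = 1.84 m/s.
Reynolds number Re = ρVD/μ = 794 · 1.84 · 0.0705 / 0.00137 = 7.519e+04.
Re > 4000 → turbulent. Relative roughness ε/D = 0.000443/0.0705 = 0.00628. Haaland: 1/√f = -1.8 log₁₀[(0.00628/3.7)^1.11 + 6.9/7.519e+04] = -1.8 log₁₀[0.000842 + 9.18e-05] = 5.454, so f = 0.03362.
Total minor-loss coefficient ΣK = 1·0.52 + 1·0.54 + 4·0.37 = 2.54.
ΔP = [f·L/D + ΣK]·(ρV²/2) = [0.03362·34.5/0.0705 + 2.54]·(794·1.84²/2) = [16.45 + 2.54]·1344 = 2.553e+04 Pa.
Pumping power P = QΔP = 0.007183·2.553e+04 = 183.4 W = 183 W.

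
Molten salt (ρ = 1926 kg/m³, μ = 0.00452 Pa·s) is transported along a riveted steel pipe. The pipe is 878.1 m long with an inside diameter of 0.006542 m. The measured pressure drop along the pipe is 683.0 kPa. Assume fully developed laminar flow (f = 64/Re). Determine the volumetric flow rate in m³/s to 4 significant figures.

For laminar flow, f = 64/Re with Re = ρVD/μ, so Darcy-Weisbach reduces to ΔP = 32μLV/D². Solving for V: V = ΔP·D²/(32μL) = 6.83e+05·(0.006542)²/(32·0.00452·878.1) = 0.2301 m/s.
Check: Re = ρVD/μ = 1926·0.2301·0.006542/0.00452 = 641.6 < 2300, so the laminar assumption holds.
Q = V·A = 0.2301·(π/4·0.006542²) = 7.736e-06 m³/s = 7.736×10^-6 m³/s.

Q ≈ 7.736×10^-6 m³/s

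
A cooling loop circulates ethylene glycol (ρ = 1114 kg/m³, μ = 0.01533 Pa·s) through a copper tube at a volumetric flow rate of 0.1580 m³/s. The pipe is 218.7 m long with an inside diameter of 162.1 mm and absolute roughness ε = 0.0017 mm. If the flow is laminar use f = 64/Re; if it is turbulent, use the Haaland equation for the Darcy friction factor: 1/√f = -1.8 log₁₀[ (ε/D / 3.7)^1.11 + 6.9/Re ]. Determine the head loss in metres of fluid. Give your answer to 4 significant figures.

h_f ≈ 73.56 m

Cross-sectional area A = πD²/4 = π(0.1621)²/4 = 0.02064 m²; mean velocity V = Q/A = 0.158/0.02064 = 7.656 m/s.
Reynolds number Re = ρVD/μ = 1114 · 7.656 · 0.1621 / 0.0153 = 9.018e+04.
Re > 4000 → turbulent. Relative roughness ε/D = 1.7e-06/0.1621 = 1.05e-05. Haaland: 1/√f = -1.8 log₁₀[(1.05e-05/3.7)^1.11 + 6.9/9.018e+04] = -1.8 log₁₀[6.95e-07 + 7.65e-05] = 7.402, so f = 0.01825.
Darcy-Weisbach: ΔP = f(L/D)(ρV²/2) = 0.01825·(218.7/0.1621)·(1114·7.656²/2) = 0.01825·1349·3.265e+04 = 8.039e+05 Pa.
Head loss h_f = ΔP/(ρg) = 8.039e+05/(1114·9.81) = 73.56 m.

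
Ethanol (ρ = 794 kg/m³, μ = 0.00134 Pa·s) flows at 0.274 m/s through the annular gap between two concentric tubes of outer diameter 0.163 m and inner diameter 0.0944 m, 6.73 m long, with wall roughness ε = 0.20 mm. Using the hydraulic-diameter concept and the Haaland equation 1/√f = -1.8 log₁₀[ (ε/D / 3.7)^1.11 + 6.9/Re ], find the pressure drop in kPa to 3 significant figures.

ΔP ≈ 0.0996 kPa

Hydraulic diameter D_h = 4A/P = D_o - D_i = 0.163 - 0.0944 = 0.0686 m.
Re = ρVD_h/μ = 794·0.274·0.0686/0.00134 = 1.114e+04.
ε/D_h = 0.0002/0.0686 = 0.00292; Haaland gives 1/√f = -1.8 log₁₀[0.000359+0.00062] = 5.417, so f = 0.03408.
ΔP = f(L/D_h)(ρV²/2) = 0.03408·6.73/0.0686·29.81 = 99.65 Pa.
ΔP = 0.0996 kPa.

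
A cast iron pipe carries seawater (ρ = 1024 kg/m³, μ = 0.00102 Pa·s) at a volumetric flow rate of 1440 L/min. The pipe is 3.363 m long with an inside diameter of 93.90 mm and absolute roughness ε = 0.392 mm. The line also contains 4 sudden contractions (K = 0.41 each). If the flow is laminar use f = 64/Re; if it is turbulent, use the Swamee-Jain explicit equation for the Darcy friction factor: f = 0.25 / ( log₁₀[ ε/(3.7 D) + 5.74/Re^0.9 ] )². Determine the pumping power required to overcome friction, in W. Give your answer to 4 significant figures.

P ≈ 396.6 W

Q = 1440 L/min = 1440/60000 = 0.024 m³/s.
Cross-sectional area A = πD²/4 = π(0.0939)²/4 = 0.006925 m²; mean velocity V = Q/A = 0.024/0.006925 = 3.466 m/s.
Reynolds number Re = ρVD/μ = 1024 · 3.466 · 0.0939 / 0.00102 = 3.267e+05.
Re > 4000 → turbulent. Relative roughness ε/D = 0.000392/0.0939 = 0.00417. Swamee-Jain: f = 0.25/(log₁₀[0.00417/3.7 + 5.74/3.267e+05^0.9])² = 0.25/(log₁₀[0.00113 + 6.25e-05])² = 0.25/(-2.924)² = 0.02924.
Total minor-loss coefficient ΣK = 4·0.41 = 1.64.
ΔP = [f·L/D + ΣK]·(ρV²/2) = [0.02924·3.363/0.0939 + 1.64]·(1024·3.466²/2) = [1.047 + 1.64]·6150 = 1.652e+04 Pa.
Pumping power P = QΔP = 0.024·1.652e+04 = 396.60 W = 396.6 W.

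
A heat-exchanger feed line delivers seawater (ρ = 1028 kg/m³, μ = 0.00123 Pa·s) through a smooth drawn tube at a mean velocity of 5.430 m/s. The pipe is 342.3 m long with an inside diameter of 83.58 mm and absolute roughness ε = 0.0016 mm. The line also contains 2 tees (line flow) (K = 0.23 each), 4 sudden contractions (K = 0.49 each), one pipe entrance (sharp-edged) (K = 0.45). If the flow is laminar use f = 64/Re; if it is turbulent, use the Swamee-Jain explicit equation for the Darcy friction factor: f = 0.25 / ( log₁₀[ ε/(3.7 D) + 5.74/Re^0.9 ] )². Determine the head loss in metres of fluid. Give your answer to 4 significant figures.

Reynolds number Re = ρVD/μ = 1028 · 5.43 · 0.08358 / 0.00123 = 3.793e+05.
Re > 4000 → turbulent. Relative roughness ε/D = 1.6e-06/0.08358 = 1.91e-05. Swamee-Jain: f = 0.25/(log₁₀[1.91e-05/3.7 + 5.74/3.793e+05^0.9])² = 0.25/(log₁₀[5.17e-06 + 5.47e-05])² = 0.25/(-4.223)² = 0.01402.
Total minor-loss coefficient ΣK = 2·0.23 + 4·0.49 + 1·0.45 = 2.87.
ΔP = [f·L/D + ΣK]·(ρV²/2) = [0.01402·342.3/0.08358 + 2.87]·(1028·5.43²/2) = [57.41 + 2.87]·1.516e+04 = 9.136e+05 Pa.
Head loss h_f = ΔP/(ρg) = 9.136e+05/(1028·9.81) = 90.60 m.

h_f ≈ 90.60 m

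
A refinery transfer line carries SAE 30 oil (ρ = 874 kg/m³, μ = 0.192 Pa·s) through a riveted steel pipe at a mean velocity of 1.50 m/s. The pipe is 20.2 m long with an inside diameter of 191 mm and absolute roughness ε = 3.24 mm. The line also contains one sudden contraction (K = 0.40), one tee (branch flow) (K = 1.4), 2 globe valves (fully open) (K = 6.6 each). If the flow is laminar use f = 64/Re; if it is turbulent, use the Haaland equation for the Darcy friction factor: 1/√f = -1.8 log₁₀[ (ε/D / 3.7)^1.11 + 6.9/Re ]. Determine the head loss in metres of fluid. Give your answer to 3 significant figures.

Reynolds number Re = ρVD/μ = 874 · 1.5 · 0.191 / 0.192 = 1304.
Re < 2300 → laminar flow, so f = 64/Re = 64/1304 = 0.04907 (the turbulent correlation is not needed).
Total minor-loss coefficient ΣK = 1·0.4 + 1·1.4 + 2·6.6 = 15.
ΔP = [f·L/D + ΣK]·(ρV²/2) = [0.04907·20.2/0.191 + 15]·(874·1.5²/2) = [5.19 + 15]·983.2 = 1.985e+04 Pa.
Head loss h_f = ΔP/(ρg) = 1.985e+04/(874·9.81) = 2.32 m.

h_f ≈ 2.32 m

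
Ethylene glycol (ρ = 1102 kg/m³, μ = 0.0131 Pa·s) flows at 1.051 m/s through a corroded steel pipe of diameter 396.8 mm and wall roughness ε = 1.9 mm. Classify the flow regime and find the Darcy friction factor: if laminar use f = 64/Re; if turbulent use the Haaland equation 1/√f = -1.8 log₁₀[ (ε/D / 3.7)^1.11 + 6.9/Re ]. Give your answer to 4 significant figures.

f ≈ 0.03240

Re = ρVD/μ = 1102·1.051·0.3968/0.0131 = 3.508e+04.
Re > 4000 → turbulent. ε/D = 0.0019/0.3968 = 0.00479; Haaland: 1/√f = -1.8 log₁₀[0.000623 + 0.000197] = 5.556, so f = 0.0324.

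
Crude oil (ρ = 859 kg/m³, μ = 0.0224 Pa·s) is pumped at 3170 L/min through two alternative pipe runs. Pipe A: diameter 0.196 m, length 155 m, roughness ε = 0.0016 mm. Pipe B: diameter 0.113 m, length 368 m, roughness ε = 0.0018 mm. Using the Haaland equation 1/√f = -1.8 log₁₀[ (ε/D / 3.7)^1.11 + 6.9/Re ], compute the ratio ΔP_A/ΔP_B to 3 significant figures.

Pipe A: V = Q/A = 0.05283/0.03017 = 1.751 m/s; Re = 1.316e+04; ε/D = 8.16e-06; Haaland → f = 0.02869; ΔP_A = f(L/D)(ρV²/2) = 2.988e+04 Pa.
Pipe B: V = Q/A = 0.05283/0.01003 = 5.268 m/s; Re = 2.283e+04; ε/D = 1.59e-05; Haaland → f = 0.02494; ΔP_B = f(L/D)(ρV²/2) = 9.681e+05 Pa.
ΔP_A/ΔP_B = 2.988e+04/9.681e+05 = 0.0309.

ΔP_A/ΔP_B ≈ 0.0309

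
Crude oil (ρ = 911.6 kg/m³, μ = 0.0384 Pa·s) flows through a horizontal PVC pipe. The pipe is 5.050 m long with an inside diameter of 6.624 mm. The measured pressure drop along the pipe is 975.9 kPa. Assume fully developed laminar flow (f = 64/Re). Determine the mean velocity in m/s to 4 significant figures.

V ≈ 6.900 m/s

For laminar flow, f = 64/Re with Re = ρVD/μ, so Darcy-Weisbach reduces to ΔP = 32μLV/D². Solving for V: V = ΔP·D²/(32μL) = 9.759e+05·(0.006624)²/(32·0.0384·5.05) = 6.9 m/s.
Check: Re = ρVD/μ = 911.6·6.9·0.006624/0.0384 = 1085 < 2300, so the laminar assumption holds.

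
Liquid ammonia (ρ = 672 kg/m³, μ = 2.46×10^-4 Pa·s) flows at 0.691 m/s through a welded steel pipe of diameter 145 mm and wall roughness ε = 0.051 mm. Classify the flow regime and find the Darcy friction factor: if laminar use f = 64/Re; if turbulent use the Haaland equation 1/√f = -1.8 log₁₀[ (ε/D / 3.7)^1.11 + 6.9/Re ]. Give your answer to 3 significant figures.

f ≈ 0.0173

Re = ρVD/μ = 672·0.691·0.145/0.000246 = 2.737e+05.
Re > 4000 → turbulent. ε/D = 5.1e-05/0.145 = 0.000352; Haaland: 1/√f = -1.8 log₁₀[3.43e-05 + 2.52e-05] = 7.605, so f = 0.01729.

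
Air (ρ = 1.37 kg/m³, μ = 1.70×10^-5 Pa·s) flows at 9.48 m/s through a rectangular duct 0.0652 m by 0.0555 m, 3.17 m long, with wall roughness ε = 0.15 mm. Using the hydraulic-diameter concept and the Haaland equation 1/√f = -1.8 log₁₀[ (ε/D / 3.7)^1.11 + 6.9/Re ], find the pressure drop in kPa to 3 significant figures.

ΔP ≈ 0.0899 kPa

Hydraulic diameter D_h = 4A/P = 4·(0.0652·0.0555)/(2·(0.0652+0.0555)) = 0.01447/0.2414 = 0.05996 m.
Re = ρVD_h/μ = 1.37·9.48·0.05996/1.7e-05 = 4.581e+04.
ε/D_h = 0.00015/0.05996 = 0.0025; Haaland gives 1/√f = -1.8 log₁₀[0.000303+0.000151] = 6.018, so f = 0.02761.
ΔP = f(L/D_h)(ρV²/2) = 0.02761·3.17/0.05996·61.56 = 89.86 Pa.
ΔP = 0.0899 kPa.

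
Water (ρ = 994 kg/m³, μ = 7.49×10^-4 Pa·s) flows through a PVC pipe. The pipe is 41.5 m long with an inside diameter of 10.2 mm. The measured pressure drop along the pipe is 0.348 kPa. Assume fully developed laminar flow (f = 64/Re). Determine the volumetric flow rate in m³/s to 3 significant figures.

Q ≈ 2.97×10^-6 m³/s

For laminar flow, f = 64/Re with Re = ρVD/μ, so Darcy-Weisbach reduces to ΔP = 32μLV/D². Solving for V: V = ΔP·D²/(32μL) = 348·(0.0102)²/(32·0.000749·41.5) = 0.0364 m/s.
Check: Re = ρVD/μ = 994·0.0364·0.0102/0.000749 = 492.7 < 2300, so the laminar assumption holds.
Q = V·A = 0.0364·(π/4·0.0102²) = 2.974e-06 m³/s = 2.97×10^-6 m³/s.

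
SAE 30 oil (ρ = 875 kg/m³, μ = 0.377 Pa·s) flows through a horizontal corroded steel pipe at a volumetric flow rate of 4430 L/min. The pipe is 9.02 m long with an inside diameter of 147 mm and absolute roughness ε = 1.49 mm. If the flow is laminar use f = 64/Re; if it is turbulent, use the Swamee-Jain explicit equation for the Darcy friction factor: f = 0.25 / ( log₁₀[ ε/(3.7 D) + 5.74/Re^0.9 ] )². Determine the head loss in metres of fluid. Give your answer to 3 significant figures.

h_f ≈ 2.55 m

Q = 4430 L/min = 4430/60000 = 0.07383 m³/s.
Cross-sectional area A = πD²/4 = π(0.147)²/4 = 0.01697 m²; mean velocity V = Q/A = 0.07383/0.01697 = 4.35 m/s.
Reynolds number Re = ρVD/μ = 875 · 4.35 · 0.147 / 0.377 = 1484.
Re < 2300 → laminar flow, so f = 64/Re = 64/1484 = 0.04312 (the turbulent correlation is not needed).
Darcy-Weisbach: ΔP = f(L/D)(ρV²/2) = 0.04312·(9.02/0.147)·(875·4.35²/2) = 0.04312·61.36·8280 = 2.191e+04 Pa.
Head loss h_f = ΔP/(ρg) = 2.191e+04/(875·9.81) = 2.55 m.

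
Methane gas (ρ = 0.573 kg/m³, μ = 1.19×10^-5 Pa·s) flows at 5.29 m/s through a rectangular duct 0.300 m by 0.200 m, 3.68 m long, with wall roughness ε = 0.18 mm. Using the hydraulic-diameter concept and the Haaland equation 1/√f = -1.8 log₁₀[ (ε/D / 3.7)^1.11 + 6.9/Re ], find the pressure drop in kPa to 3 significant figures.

Hydraulic diameter D_h = 4A/P = 4·(0.3·0.2)/(2·(0.3+0.2)) = 0.24/1 = 0.24 m.
Re = ρVD_h/μ = 0.573·5.29·0.24/1.19e-05 = 6.113e+04.
ε/D_h = 0.00018/0.24 = 0.00075; Haaland gives 1/√f = -1.8 log₁₀[7.95e-05+0.000113] = 6.688, so f = 0.02235.
ΔP = f(L/D_h)(ρV²/2) = 0.02235·3.68/0.24·8.017 = 2.748 Pa.
ΔP = 0.00275 kPa.

ΔP ≈ 0.00275 kPa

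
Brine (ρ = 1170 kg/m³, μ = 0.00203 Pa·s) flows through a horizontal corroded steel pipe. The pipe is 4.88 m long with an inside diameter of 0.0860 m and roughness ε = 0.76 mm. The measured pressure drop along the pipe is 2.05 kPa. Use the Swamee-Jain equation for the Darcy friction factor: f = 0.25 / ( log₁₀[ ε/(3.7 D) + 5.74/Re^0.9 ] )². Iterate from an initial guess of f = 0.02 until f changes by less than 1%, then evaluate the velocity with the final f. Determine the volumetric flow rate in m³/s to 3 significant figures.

Q ≈ 0.00743 m³/s

Rearranging Darcy-Weisbach: V = √(2·ΔP·D/(f·L·ρ)). With ε/D = 0.00076/0.086 = 0.00884, iterate starting from f = 0.02:
  f = 0.02 → V = √(2·2050·0.086/(0.02·4.88·1170)) = 1.757 m/s; Re = ρVD/μ = 8.71e+04; f → 0.03738
  f = 0.03738 → V = 1.285 m/s; Re = 6.371e+04; f → 0.0377
Converged (Δf/f < 1%). With the final f = 0.0377: V = √(2·2050·0.086/(0.0377·4.88·1170)) = 1.28 m/s.
Q = V·A = 1.28·(π/4·0.086²) = 0.007434 m³/s = 0.00743 m³/s.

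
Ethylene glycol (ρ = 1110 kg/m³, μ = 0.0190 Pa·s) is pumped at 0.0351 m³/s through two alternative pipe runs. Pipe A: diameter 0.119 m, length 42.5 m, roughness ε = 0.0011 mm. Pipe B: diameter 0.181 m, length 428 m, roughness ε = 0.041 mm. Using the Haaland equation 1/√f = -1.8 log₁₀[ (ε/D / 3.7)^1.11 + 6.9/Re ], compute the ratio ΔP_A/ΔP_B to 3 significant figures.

ΔP_A/ΔP_B ≈ 0.719

Pipe A: V = Q/A = 0.0351/0.01112 = 3.156 m/s; Re = 2.194e+04; ε/D = 9.24e-06; Haaland → f = 0.02517; ΔP_A = f(L/D)(ρV²/2) = 4.97e+04 Pa.
Pipe B: V = Q/A = 0.0351/0.02573 = 1.364 m/s; Re = 1.442e+04; ε/D = 0.000227; Haaland → f = 0.02832; ΔP_B = f(L/D)(ρV²/2) = 6.915e+04 Pa.
ΔP_A/ΔP_B = 4.97e+04/6.915e+04 = 0.719.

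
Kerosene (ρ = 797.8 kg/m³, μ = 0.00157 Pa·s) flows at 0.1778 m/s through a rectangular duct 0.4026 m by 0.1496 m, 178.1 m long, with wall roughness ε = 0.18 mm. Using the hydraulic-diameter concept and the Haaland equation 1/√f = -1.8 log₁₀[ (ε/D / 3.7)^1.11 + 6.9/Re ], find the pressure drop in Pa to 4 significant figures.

Hydraulic diameter D_h = 4A/P = 4·(0.4026·0.1496)/(2·(0.4026+0.1496)) = 0.2409/1.104 = 0.2181 m.
Re = ρVD_h/μ = 797.8·0.1778·0.2181/0.00157 = 1.971e+04.
ε/D_h = 0.00018/0.2181 = 0.000825; Haaland gives 1/√f = -1.8 log₁₀[8.84e-05+0.00035] = 6.044, so f = 0.02737.
ΔP = f(L/D_h)(ρV²/2) = 0.02737·178.1/0.2181·12.61 = 281.8 Pa.

ΔP ≈ 281.8 Pa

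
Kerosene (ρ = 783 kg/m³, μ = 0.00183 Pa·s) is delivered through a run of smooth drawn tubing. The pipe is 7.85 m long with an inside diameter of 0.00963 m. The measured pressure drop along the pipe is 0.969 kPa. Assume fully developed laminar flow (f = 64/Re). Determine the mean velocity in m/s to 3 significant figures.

V ≈ 0.195 m/s

For laminar flow, f = 64/Re with Re = ρVD/μ, so Darcy-Weisbach reduces to ΔP = 32μLV/D². Solving for V: V = ΔP·D²/(32μL) = 969·(0.00963)²/(32·0.00183·7.85) = 0.1955 m/s.
Check: Re = ρVD/μ = 783·0.1955·0.00963/0.00183 = 805.5 < 2300, so the laminar assumption holds.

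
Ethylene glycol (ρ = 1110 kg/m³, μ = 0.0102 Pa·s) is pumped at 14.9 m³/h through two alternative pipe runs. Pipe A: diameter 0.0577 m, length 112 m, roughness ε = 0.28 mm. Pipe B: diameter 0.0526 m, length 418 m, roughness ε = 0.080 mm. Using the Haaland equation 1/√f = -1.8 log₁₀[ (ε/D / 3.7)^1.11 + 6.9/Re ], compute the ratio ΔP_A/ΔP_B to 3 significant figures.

ΔP_A/ΔP_B ≈ 0.195

Pipe A: V = Q/A = 0.004139/0.002615 = 1.583 m/s; Re = 9939; ε/D = 0.00485; Haaland → f = 0.03728; ΔP_A = f(L/D)(ρV²/2) = 1.006e+05 Pa.
Pipe B: V = Q/A = 0.004139/0.002173 = 1.905 m/s; Re = 1.09e+04; ε/D = 0.00152; Haaland → f = 0.03226; ΔP_B = f(L/D)(ρV²/2) = 5.162e+05 Pa.
ΔP_A/ΔP_B = 1.006e+05/5.162e+05 = 0.195.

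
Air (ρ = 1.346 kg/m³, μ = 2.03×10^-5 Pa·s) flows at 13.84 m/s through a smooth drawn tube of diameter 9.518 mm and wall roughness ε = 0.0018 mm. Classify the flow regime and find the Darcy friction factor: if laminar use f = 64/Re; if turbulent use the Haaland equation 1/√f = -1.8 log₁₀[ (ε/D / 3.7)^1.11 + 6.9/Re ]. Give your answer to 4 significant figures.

Re = ρVD/μ = 1.346·13.84·0.009518/2.03e-05 = 8734.
Re > 4000 → turbulent. ε/D = 1.8e-06/0.009518 = 0.000189; Haaland: 1/√f = -1.8 log₁₀[1.72e-05 + 0.00079] = 5.567, so f = 0.03226.

f ≈ 0.03226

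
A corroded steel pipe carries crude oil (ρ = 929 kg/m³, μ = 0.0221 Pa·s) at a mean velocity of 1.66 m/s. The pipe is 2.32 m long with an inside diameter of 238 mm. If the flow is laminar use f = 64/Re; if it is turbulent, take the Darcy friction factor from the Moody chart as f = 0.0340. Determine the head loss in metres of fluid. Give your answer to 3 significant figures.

Reynolds number Re = ρVD/μ = 929 · 1.66 · 0.238 / 0.0221 = 1.661e+04.
Re > 4000 → turbulent; use the Moody-chart value f = 0.0340.
Darcy-Weisbach: ΔP = f(L/D)(ρV²/2) = 0.034·(2.32/0.238)·(929·1.66²/2) = 0.034·9.748·1280 = 424.2 Pa.
Head loss h_f = ΔP/(ρg) = 424.2/(929·9.81) = 0.0465 m.

h_f ≈ 0.0465 m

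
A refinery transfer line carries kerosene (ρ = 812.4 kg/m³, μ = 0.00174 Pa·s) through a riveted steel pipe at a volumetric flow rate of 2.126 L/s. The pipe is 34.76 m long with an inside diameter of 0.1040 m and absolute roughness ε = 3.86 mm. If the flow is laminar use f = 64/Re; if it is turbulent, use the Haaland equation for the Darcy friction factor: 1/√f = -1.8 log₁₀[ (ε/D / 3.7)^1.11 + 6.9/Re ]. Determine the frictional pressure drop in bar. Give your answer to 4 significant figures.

ΔP ≈ 0.005525 bar

Q = 2.126 L/s = 2.126/1000 = 0.002126 m³/s.
Cross-sectional area A = πD²/4 = π(0.104)²/4 = 0.008495 m²; mean velocity V = Q/A = 0.002126/0.008495 = 0.2503 m/s.
Reynolds number Re = ρVD/μ = 812.4 · 0.2503 · 0.104 / 0.00174 = 1.215e+04.
Re > 4000 → turbulent. Relative roughness ε/D = 0.00386/0.104 = 0.0371. Haaland: 1/√f = -1.8 log₁₀[(0.0371/3.7)^1.11 + 6.9/1.215e+04] = -1.8 log₁₀[0.00605 + 0.000568] = 3.923, so f = 0.06497.
Darcy-Weisbach: ΔP = f(L/D)(ρV²/2) = 0.06497·(34.76/0.104)·(812.4·0.2503²/2) = 0.06497·334.2·25.44 = 552.5 Pa.
ΔP = 552.5 Pa = 0.005525 bar.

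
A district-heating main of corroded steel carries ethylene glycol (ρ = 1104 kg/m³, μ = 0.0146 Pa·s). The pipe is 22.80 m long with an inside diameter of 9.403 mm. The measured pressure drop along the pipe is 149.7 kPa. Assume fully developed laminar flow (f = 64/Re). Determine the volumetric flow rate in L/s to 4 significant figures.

Q ≈ 0.08629 L/s

For laminar flow, f = 64/Re with Re = ρVD/μ, so Darcy-Weisbach reduces to ΔP = 32μLV/D². Solving for V: V = ΔP·D²/(32μL) = 1.497e+05·(0.009403)²/(32·0.0146·22.8) = 1.243 m/s.
Check: Re = ρVD/μ = 1104·1.243·0.009403/0.0146 = 883.5 < 2300, so the laminar assumption holds.
Q = V·A = 1.243·(π/4·0.009403²) = 8.629e-05 m³/s = 0.08629 L/s.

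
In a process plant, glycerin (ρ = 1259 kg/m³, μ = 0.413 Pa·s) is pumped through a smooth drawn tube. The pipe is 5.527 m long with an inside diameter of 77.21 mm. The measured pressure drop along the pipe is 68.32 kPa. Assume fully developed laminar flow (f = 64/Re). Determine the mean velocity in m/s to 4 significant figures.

For laminar flow, f = 64/Re with Re = ρVD/μ, so Darcy-Weisbach reduces to ΔP = 32μLV/D². Solving for V: V = ΔP·D²/(32μL) = 6.832e+04·(0.07721)²/(32·0.413·5.527) = 5.576 m/s.
Check: Re = ρVD/μ = 1259·5.576·0.07721/0.413 = 1312 < 2300, so the laminar assumption holds.

V ≈ 5.576 m/s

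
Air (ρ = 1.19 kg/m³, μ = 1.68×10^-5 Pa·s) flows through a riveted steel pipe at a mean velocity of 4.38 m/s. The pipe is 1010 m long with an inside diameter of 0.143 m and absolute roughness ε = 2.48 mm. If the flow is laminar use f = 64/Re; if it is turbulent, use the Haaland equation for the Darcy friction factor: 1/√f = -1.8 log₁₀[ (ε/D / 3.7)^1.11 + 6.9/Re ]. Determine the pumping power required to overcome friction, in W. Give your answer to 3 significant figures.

P ≈ 267 W

Reynolds number Re = ρVD/μ = 1.19 · 4.38 · 0.143 / 1.68e-05 = 4.437e+04.
Re > 4000 → turbulent. Relative roughness ε/D = 0.00248/0.143 = 0.0173. Haaland: 1/√f = -1.8 log₁₀[(0.0173/3.7)^1.11 + 6.9/4.437e+04] = -1.8 log₁₀[0.0026 + 0.000156] = 4.608, so f = 0.04709.
Darcy-Weisbach: ΔP = f(L/D)(ρV²/2) = 0.04709·(1010/0.143)·(1.19·4.38²/2) = 0.04709·7063·11.41 = 3797 Pa.
Q = V·A = 4.38·0.01606 = 0.07035 m³/s.
Pumping power P = QΔP = 0.07035·3797 = 267.1 W = 267 W.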